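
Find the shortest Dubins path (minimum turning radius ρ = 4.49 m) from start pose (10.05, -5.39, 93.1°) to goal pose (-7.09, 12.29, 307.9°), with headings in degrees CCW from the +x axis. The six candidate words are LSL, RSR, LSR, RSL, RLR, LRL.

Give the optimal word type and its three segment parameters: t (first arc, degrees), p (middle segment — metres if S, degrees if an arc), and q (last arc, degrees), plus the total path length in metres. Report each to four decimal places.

Let ψ = atan2(Δy, Δx) = atan2(17.68, -17.14) = 134.1115° be the start→goal bearing.
Normalize: d = |goal − start| / ρ = 24.624419/4.49 = 5.484280, α = (θ_start − ψ) mod 360° = 318.9885° = 5.567399 rad, β = (θ_goal − ψ) mod 360° = 173.7885° = 3.033181 rad.
Common terms: sin α = -0.656211, cos α = 0.754578, sin β = 0.108199, cos β = -0.994129, cos(α−β) = -0.821149, d² = 30.077331. Work in radians in the unit-radius frame; every candidate has L = ρ·(t + p + q).
LSL: p² = 2 + d² − 2cos(α−β) + 2d(sin α − sin β) = 25.335155; p = √p² = 5.033404; φ = atan2(cos β − cos α, d + sin α − sin β) = -0.354819 rad; t = (φ − α) mod 2π = 0.360967 rad, q = (β − φ) mod 2π = 3.388000 rad → L = 4.49·(0.360967 + 5.033404 + 3.388000) = 4.49·8.782371 = 39.432847 m
RSR: p² = 2 + d² − 2cos(α−β) + 2d(sin β − sin α) = 42.104103; p = √p² = 6.488767; φ = atan2(cos α − cos β, d − sin α + sin β) = 0.272871 rad; t = (α − φ) mod 2π = 5.294528 rad, q = (φ − β) mod 2π = 3.522875 rad → L = 4.49·(5.294528 + 6.488767 + 3.522875) = 4.49·15.306171 = 68.724707 m
LSR: p² = d² − 2 + 2cos(α−β) + 2d(sin α + sin β) = 20.424134; p = √p² = 4.519307; φ = atan2(−cos α − cos β, d + sin α + sin β) − atan2(−2, p) = 0.465129 rad; t = (φ − α) mod 2π = 1.180914 rad, q = (φ − β) mod 2π = 3.715132 rad → L = 4.49·(1.180914 + 4.519307 + 3.715132) = 4.49·9.415354 = 42.274938 m
RSL: p² = d² − 2 + 2cos(α−β) − 2d(sin α + sin β) = 32.445931; p = √p² = 5.696133; φ = atan2(cos α + cos β, d − sin α − sin β) − atan2(2, p) = -0.377359 rad; t = (α − φ) mod 2π = 5.944758 rad, q = (β − φ) mod 2π = 3.410540 rad → L = 4.49·(5.944758 + 5.696133 + 3.410540) = 4.49·15.051431 = 67.580927 m
RLR: c = (6 − d² + 2cos(α−β) + 2d(sin α − sin β))/8 = -4.263013, |c| > 1 → infeasible
LRL: c = (6 − d² + 2cos(α−β) − 2d(sin α − sin β))/8 = -2.166894, |c| > 1 → infeasible
Shortest: LSL with L = 39.432847 m ≈ 39.4328 m
Convert LSL to answer units (arcs ×180/π): t = 0.360967·180/π = 20.6819°, p = ρ·p = 4.49·5.033404 = 22.6000 m, q = 3.388000·180/π = 194.1181°, L = 39.4328 m.

LSL: t = 20.6819°, p = 22.6000 m, q = 194.1181°, L = 39.4328 m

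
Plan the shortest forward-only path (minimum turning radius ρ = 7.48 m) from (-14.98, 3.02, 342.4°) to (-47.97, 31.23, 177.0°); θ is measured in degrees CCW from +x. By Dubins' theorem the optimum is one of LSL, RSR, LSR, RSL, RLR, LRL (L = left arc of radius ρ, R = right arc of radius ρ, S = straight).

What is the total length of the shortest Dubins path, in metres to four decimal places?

Let ψ = atan2(Δy, Δx) = atan2(28.21, -32.99) = 139.4660° be the start→goal bearing.
Normalize: d = |goal − start| / ρ = 43.406730/7.48 = 5.803039, α = (θ_start − ψ) mod 360° = 202.9340° = 3.541867 rad, β = (θ_goal − ψ) mod 360° = 37.5340° = 0.655092 rad.
Common terms: sin α = -0.389671, cos α = -0.920954, sin β = 0.609232, cos β = 0.792992, cos(α−β) = -0.967709, d² = 33.675259. Work in radians in the unit-radius frame; every candidate has L = ρ·(t + p + q).
LSL: p² = 2 + d² − 2cos(α−β) + 2d(sin α − sin β) = 26.017334; p = √p² = 5.100719; φ = atan2(cos β − cos α, d + sin α − sin β) = 0.342689 rad; t = (φ − α) mod 2π = 3.084007 rad, q = (β − φ) mod 2π = 0.312403 rad → L = 7.48·(3.084007 + 5.100719 + 0.312403) = 7.48·8.497130 = 63.558530 m
RSR: p² = 2 + d² − 2cos(α−β) + 2d(sin β − sin α) = 49.204020; p = √p² = 7.014558; φ = atan2(cos α − cos β, d − sin α + sin β) = -0.246840 rad; t = (α − φ) mod 2π = 3.788707 rad, q = (φ − β) mod 2π = 5.381253 rad → L = 7.48·(3.788707 + 7.014558 + 5.381253) = 7.48·16.184518 = 121.060192 m
LSR: p² = d² − 2 + 2cos(α−β) + 2d(sin α + sin β) = 32.288089; p = √p² = 5.682261; φ = atan2(−cos α − cos β, d + sin α + sin β) − atan2(−2, p) = 0.359675 rad; t = (φ − α) mod 2π = 3.100994 rad, q = (φ − β) mod 2π = 5.987768 rad → L = 7.48·(3.100994 + 5.682261 + 5.987768) = 7.48·14.771023 = 110.487251 m
RSL: p² = d² − 2 + 2cos(α−β) − 2d(sin α + sin β) = 27.191592; p = √p² = 5.214556; φ = atan2(cos α + cos β, d − sin α − sin β) − atan2(2, p) = -0.389152 rad; t = (α − φ) mod 2π = 3.931019 rad, q = (β − φ) mod 2π = 1.044244 rad → L = 7.48·(3.931019 + 5.214556 + 1.044244) = 7.48·10.189819 = 76.219845 m
RLR: c = (6 − d² + 2cos(α−β) + 2d(sin α − sin β))/8 = -5.150502, |c| > 1 → infeasible
LRL: c = (6 − d² + 2cos(α−β) − 2d(sin α − sin β))/8 = -2.252167, |c| > 1 → infeasible
Shortest: LSL with L = 63.558530 m ≈ 63.5585 m

63.5585 m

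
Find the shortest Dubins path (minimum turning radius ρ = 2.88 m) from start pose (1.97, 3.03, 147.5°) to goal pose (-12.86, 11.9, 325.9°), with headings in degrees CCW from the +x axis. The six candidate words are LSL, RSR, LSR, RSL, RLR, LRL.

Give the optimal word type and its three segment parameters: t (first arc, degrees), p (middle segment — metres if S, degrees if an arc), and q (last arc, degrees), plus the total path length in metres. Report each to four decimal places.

RSL: t = 17.9385°, p = 16.2067 m, q = 196.3385°, L = 26.9775 m

Let ψ = atan2(Δy, Δx) = atan2(8.87, -14.83) = 149.1159° be the start→goal bearing.
Normalize: d = |goal − start| / ρ = 17.280214/2.88 = 6.000074, α = (θ_start − ψ) mod 360° = 358.3841° = 6.254983 rad, β = (θ_goal − ψ) mod 360° = 176.7841° = 3.085465 rad.
Common terms: sin α = -0.028198, cos α = 0.999602, sin β = 0.056098, cos β = -0.998425, cos(α−β) = -0.999610, d² = 36.000892. Work in radians in the unit-radius frame; every candidate has L = ρ·(t + p + q).
LSL: p² = 2 + d² − 2cos(α−β) + 2d(sin α − sin β) = 38.988548; p = √p² = 6.244081; φ = atan2(cos β − cos α, d + sin α − sin β) = -0.325716 rad; t = (φ − α) mod 2π = 5.985671 rad, q = (β − φ) mod 2π = 3.411182 rad → L = 2.88·(5.985671 + 6.244081 + 3.411182) = 2.88·15.640934 = 45.045889 m
RSR: p² = 2 + d² − 2cos(α−β) + 2d(sin β − sin α) = 41.011676; p = √p² = 6.404036; φ = atan2(cos α − cos β, d − sin α + sin β) = 0.317292 rad; t = (α − φ) mod 2π = 5.937691 rad, q = (φ − β) mod 2π = 3.515012 rad → L = 2.88·(5.937691 + 6.404036 + 3.515012) = 2.88·15.856739 = 45.667409 m
LSR: p² = d² − 2 + 2cos(α−β) + 2d(sin α + sin β) = 32.336471; p = √p² = 5.686517; φ = atan2(−cos α − cos β, d + sin α + sin β) − atan2(−2, p) = 0.338001 rad; t = (φ − α) mod 2π = 0.366203 rad, q = (φ − β) mod 2π = 3.535721 rad → L = 2.88·(0.366203 + 5.686517 + 3.535721) = 2.88·9.588441 = 27.614710 m
RSL: p² = d² − 2 + 2cos(α−β) − 2d(sin α + sin β) = 31.666873; p = √p² = 5.627333; φ = atan2(cos α + cos β, d − sin α − sin β) − atan2(2, p) = -0.341288 rad; t = (α − φ) mod 2π = 0.313086 rad, q = (β − φ) mod 2π = 3.426753 rad → L = 2.88·(0.313086 + 5.627333 + 3.426753) = 2.88·9.367171 = 26.977453 m
RLR: c = (6 − d² + 2cos(α−β) + 2d(sin α − sin β))/8 = -4.126460, |c| > 1 → infeasible
LRL: c = (6 − d² + 2cos(α−β) − 2d(sin α − sin β))/8 = -3.873569, |c| > 1 → infeasible
Shortest: RSL with L = 26.977453 m ≈ 26.9775 m
Convert RSL to answer units (arcs ×180/π): t = 0.313086·180/π = 17.9385°, p = ρ·p = 2.88·5.627333 = 16.2067 m, q = 3.426753·180/π = 196.3385°, L = 26.9775 m.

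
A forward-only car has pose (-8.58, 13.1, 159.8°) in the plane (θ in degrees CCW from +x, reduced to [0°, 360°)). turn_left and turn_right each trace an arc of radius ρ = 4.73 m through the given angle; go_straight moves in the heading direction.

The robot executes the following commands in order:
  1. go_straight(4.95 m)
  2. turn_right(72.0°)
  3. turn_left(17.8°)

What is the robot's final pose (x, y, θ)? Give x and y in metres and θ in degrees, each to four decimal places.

set_pose: (x, y, θ) = (-8.5800, 13.1000, 159.8000°), ρ = 4.73
go_straight(4.95): x += 4.95·cos θ, y += 4.95·sin θ → (-13.2255, 14.8092, 159.8000°)
turn_right(72.0°): centre at ρ to the right, rotate −72.0° → (-16.3188, 19.4299, 87.8000°)
turn_left(17.8°): centre at ρ to the left, rotate +17.8° → (-16.4895, 20.8834, 105.6000°)

(-16.4895, 20.8834, 105.6000°)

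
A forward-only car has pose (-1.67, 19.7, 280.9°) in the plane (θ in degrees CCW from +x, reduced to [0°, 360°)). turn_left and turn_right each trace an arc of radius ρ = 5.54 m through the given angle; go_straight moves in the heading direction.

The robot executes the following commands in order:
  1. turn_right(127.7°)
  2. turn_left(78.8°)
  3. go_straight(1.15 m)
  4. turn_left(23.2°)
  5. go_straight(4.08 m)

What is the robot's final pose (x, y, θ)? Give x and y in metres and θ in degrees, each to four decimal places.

set_pose: (x, y, θ) = (-1.6700, 19.7000, 280.9000°), ρ = 5.54
turn_right(127.7°): centre at ρ to the right, rotate −127.7° → (-9.6079, 13.7075, 153.2000°)
turn_left(78.8°): centre at ρ to the left, rotate +78.8° → (-16.4714, 12.1733, 232.0000°)
go_straight(1.15): x += 1.15·cos θ, y += 1.15·sin θ → (-17.1794, 11.2671, 232.0000°)
turn_left(23.2°): centre at ρ to the left, rotate +23.2° → (-18.1700, 9.2715, 255.2000°)
go_straight(4.08): x += 4.08·cos θ, y += 4.08·sin θ → (-19.2122, 5.3269, 255.2000°)

(-19.2122, 5.3269, 255.2000°)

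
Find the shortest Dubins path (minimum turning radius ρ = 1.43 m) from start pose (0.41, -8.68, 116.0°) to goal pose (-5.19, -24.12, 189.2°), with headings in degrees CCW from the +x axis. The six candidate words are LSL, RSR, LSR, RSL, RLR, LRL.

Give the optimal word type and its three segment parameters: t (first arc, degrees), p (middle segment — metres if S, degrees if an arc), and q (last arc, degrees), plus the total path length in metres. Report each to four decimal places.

Let ψ = atan2(Δy, Δx) = atan2(-15.44, -5.60) = -109.9354° be the start→goal bearing.
Normalize: d = |goal − start| / ρ = 16.424177/1.43 = 11.485439, α = (θ_start − ψ) mod 360° = 225.9354° = 3.943317 rad, β = (θ_goal − ψ) mod 360° = 299.1354° = 5.220898 rad.
Common terms: sin α = -0.718556, cos α = -0.695469, sin β = -0.873471, cos β = 0.486875, cos(α−β) = 0.289032, d² = 131.915301. Work in radians in the unit-radius frame; every candidate has L = ρ·(t + p + q).
LSL: p² = 2 + d² − 2cos(α−β) + 2d(sin α − sin β) = 136.895772; p = √p² = 11.700247; φ = atan2(cos β − cos α, d + sin α − sin β) = 0.101226 rad; t = (φ − α) mod 2π = 2.441094 rad, q = (β − φ) mod 2π = 5.119672 rad → L = 1.43·(2.441094 + 11.700247 + 5.119672) = 1.43·19.261013 = 27.543249 m
RSR: p² = 2 + d² − 2cos(α−β) + 2d(sin β − sin α) = 129.778703; p = √p² = 11.392046; φ = atan2(cos α − cos β, d − sin α + sin β) = -0.103974 rad; t = (α − φ) mod 2π = 4.047291 rad, q = (φ − β) mod 2π = 0.958313 rad → L = 1.43·(4.047291 + 11.392046 + 0.958313) = 1.43·16.397650 = 23.448639 m
LSR: p² = d² − 2 + 2cos(α−β) + 2d(sin α + sin β) = 93.923090; p = √p² = 9.691393; φ = atan2(−cos α − cos β, d + sin α + sin β) − atan2(−2, p) = 0.224593 rad; t = (φ − α) mod 2π = 2.564461 rad, q = (φ − β) mod 2π = 1.286880 rad → L = 1.43·(2.564461 + 9.691393 + 1.286880) = 1.43·13.542734 = 19.366109 m
RSL: p² = d² − 2 + 2cos(α−β) − 2d(sin α + sin β) = 167.063640; p = √p² = 12.925310; φ = atan2(cos α + cos β, d − sin α − sin β) − atan2(2, p) = -0.169467 rad; t = (α − φ) mod 2π = 4.112784 rad, q = (β − φ) mod 2π = 5.390365 rad → L = 1.43·(4.112784 + 12.925310 + 5.390365) = 1.43·22.428459 = 32.072696 m
RLR: c = (6 − d² + 2cos(α−β) + 2d(sin α − sin β))/8 = -15.222338, |c| > 1 → infeasible
LRL: c = (6 − d² + 2cos(α−β) − 2d(sin α − sin β))/8 = -16.111972, |c| > 1 → infeasible
Shortest: LSR with L = 19.366109 m ≈ 19.3661 m
Convert LSR to answer units (arcs ×180/π): t = 2.564461·180/π = 146.9328°, p = ρ·p = 1.43·9.691393 = 13.8587 m, q = 1.286880·180/π = 73.7328°, L = 19.3661 m.

LSR: t = 146.9328°, p = 13.8587 m, q = 73.7328°, L = 19.3661 m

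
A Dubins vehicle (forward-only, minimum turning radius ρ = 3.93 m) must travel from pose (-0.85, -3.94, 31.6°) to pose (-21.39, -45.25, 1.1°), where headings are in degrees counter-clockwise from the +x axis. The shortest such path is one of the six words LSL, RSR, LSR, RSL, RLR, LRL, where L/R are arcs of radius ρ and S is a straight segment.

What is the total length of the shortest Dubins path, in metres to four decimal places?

Let ψ = atan2(Δy, Δx) = atan2(-41.31, -20.54) = -116.4373° be the start→goal bearing.
Normalize: d = |goal − start| / ρ = 46.134669/3.93 = 11.739102, α = (θ_start − ψ) mod 360° = 148.0373° = 2.583738 rad, β = (θ_goal − ψ) mod 360° = 117.5373° = 2.051413 rad.
Common terms: sin α = 0.529367, cos α = -0.848393, sin β = 0.886710, cos β = -0.462326, cos(α−β) = 0.861629, d² = 137.806506. Work in radians in the unit-radius frame; every candidate has L = ρ·(t + p + q).
LSL: p² = 2 + d² − 2cos(α−β) + 2d(sin α − sin β) = 129.693475; p = √p² = 11.388304; φ = atan2(cos β − cos α, d + sin α − sin β) = 0.033907 rad; t = (φ − α) mod 2π = 3.733354 rad, q = (β − φ) mod 2π = 2.017506 rad → L = 3.93·(3.733354 + 11.388304 + 2.017506) = 3.93·17.139164 = 67.356915 m
RSR: p² = 2 + d² − 2cos(α−β) + 2d(sin β − sin α) = 146.473020; p = √p² = 12.102604; φ = atan2(cos α − cos β, d − sin α + sin β) = -0.031905 rad; t = (α − φ) mod 2π = 2.615643 rad, q = (φ − β) mod 2π = 4.199867 rad → L = 3.93·(2.615643 + 12.102604 + 4.199867) = 3.93·18.918115 = 74.348190 m
LSR: p² = d² − 2 + 2cos(α−β) + 2d(sin α + sin β) = 170.776706; p = √p² = 13.068156; φ = atan2(−cos α − cos β, d + sin α + sin β) − atan2(−2, p) = 0.251173 rad; t = (φ − α) mod 2π = 3.950620 rad, q = (φ − β) mod 2π = 4.482945 rad → L = 3.93·(3.950620 + 13.068156 + 4.482945) = 3.93·21.501721 = 84.501764 m
RSL: p² = d² − 2 + 2cos(α−β) − 2d(sin α + sin β) = 104.282822; p = √p² = 10.211896; φ = atan2(cos α + cos β, d − sin α − sin β) − atan2(2, p) = -0.319697 rad; t = (α − φ) mod 2π = 2.903435 rad, q = (β − φ) mod 2π = 2.371110 rad → L = 3.93·(2.903435 + 10.211896 + 2.371110) = 3.93·15.486441 = 60.861713 m
RLR: c = (6 − d² + 2cos(α−β) + 2d(sin α − sin β))/8 = -17.309127, |c| > 1 → infeasible
LRL: c = (6 − d² + 2cos(α−β) − 2d(sin α − sin β))/8 = -15.211684, |c| > 1 → infeasible
Shortest: RSL with L = 60.861713 m ≈ 60.8617 m

60.8617 m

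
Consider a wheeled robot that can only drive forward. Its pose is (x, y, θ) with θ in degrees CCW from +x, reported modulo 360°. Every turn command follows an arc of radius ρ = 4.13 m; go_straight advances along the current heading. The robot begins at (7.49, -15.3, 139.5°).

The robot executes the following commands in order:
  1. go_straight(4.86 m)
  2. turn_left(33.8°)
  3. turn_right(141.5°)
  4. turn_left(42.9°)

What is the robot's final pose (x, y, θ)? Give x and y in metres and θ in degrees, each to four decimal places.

set_pose: (x, y, θ) = (7.4900, -15.3000, 139.5000°), ρ = 4.13
go_straight(4.86): x += 4.86·cos θ, y += 4.86·sin θ → (3.7944, -12.1437, 139.5000°)
turn_left(33.8°): centre at ρ to the left, rotate +33.8° → (1.5941, -11.1824, 173.3000°)
turn_right(141.5°): centre at ρ to the right, rotate −141.5° → (-0.1004, -3.5705, 31.8000°)
turn_left(42.9°): centre at ρ to the left, rotate +42.9° → (1.7069, -1.1503, 74.7000°)

(1.7069, -1.1503, 74.7000°)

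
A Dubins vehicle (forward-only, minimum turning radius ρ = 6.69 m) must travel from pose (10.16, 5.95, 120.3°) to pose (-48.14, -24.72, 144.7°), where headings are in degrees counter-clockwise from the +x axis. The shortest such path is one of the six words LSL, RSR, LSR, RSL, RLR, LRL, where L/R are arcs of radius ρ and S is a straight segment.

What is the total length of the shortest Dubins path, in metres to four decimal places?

71.7561 m

Let ψ = atan2(Δy, Δx) = atan2(-30.67, -58.30) = -152.2524° be the start→goal bearing.
Normalize: d = |goal − start| / ρ = 65.875177/6.69 = 9.846813, α = (θ_start − ψ) mod 360° = 272.5524° = 4.756937 rad, β = (θ_goal − ψ) mod 360° = 296.9524° = 5.182797 rad.
Common terms: sin α = -0.999008, cos α = 0.044533, sin β = -0.891383, cos β = 0.453250, cos(α−β) = 0.910684, d² = 96.959719. Work in radians in the unit-radius frame; every candidate has L = ρ·(t + p + q).
LSL: p² = 2 + d² − 2cos(α−β) + 2d(sin α − sin β) = 95.018835; p = √p² = 9.747761; φ = atan2(cos β − cos α, d + sin α − sin β) = 0.041942 rad; t = (φ − α) mod 2π = 1.568190 rad, q = (β − φ) mod 2π = 5.140855 rad → L = 6.69·(1.568190 + 9.747761 + 5.140855) = 6.69·16.456806 = 110.096033 m
RSR: p² = 2 + d² − 2cos(α−β) + 2d(sin β − sin α) = 99.257869; p = √p² = 9.962824; φ = atan2(cos α − cos β, d − sin α + sin β) = -0.041036 rad; t = (α − φ) mod 2π = 4.797972 rad, q = (φ − β) mod 2π = 1.059353 rad → L = 6.69·(4.797972 + 9.962824 + 1.059353) = 6.69·15.820149 = 105.836799 m
LSR: p² = d² − 2 + 2cos(α−β) + 2d(sin α + sin β) = 59.552428; p = √p² = 7.717022; φ = atan2(−cos α − cos β, d + sin α + sin β) − atan2(−2, p) = 0.191106 rad; t = (φ − α) mod 2π = 1.717354 rad, q = (φ − β) mod 2π = 1.291494 rad → L = 6.69·(1.717354 + 7.717022 + 1.291494) = 6.69·10.725870 = 71.756072 m
RSL: p² = d² − 2 + 2cos(α−β) − 2d(sin α + sin β) = 134.009745; p = √p² = 11.576258; φ = atan2(cos α + cos β, d − sin α − sin β) − atan2(2, p) = -0.128693 rad; t = (α − φ) mod 2π = 4.885630 rad, q = (β − φ) mod 2π = 5.311490 rad → L = 6.69·(4.885630 + 11.576258 + 5.311490) = 6.69·21.773378 = 145.663900 m
RLR: c = (6 − d² + 2cos(α−β) + 2d(sin α − sin β))/8 = -11.407234, |c| > 1 → infeasible
LRL: c = (6 − d² + 2cos(α−β) − 2d(sin α − sin β))/8 = -10.877354, |c| > 1 → infeasible
Shortest: LSR with L = 71.756072 m ≈ 71.7561 m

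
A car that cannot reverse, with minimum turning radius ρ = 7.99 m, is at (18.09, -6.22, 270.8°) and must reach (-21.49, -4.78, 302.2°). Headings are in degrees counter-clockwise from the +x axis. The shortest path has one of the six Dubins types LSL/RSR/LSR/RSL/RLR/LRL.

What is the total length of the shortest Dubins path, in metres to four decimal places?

Let ψ = atan2(Δy, Δx) = atan2(1.44, -39.58) = 177.9164° be the start→goal bearing.
Normalize: d = |goal − start| / ρ = 39.606186/7.99 = 4.956970, α = (θ_start − ψ) mod 360° = 92.8836° = 1.621125 rad, β = (θ_goal − ψ) mod 360° = 124.2836° = 2.169158 rad.
Common terms: sin α = 0.998734, cos α = -0.050307, sin β = 0.826259, cos β = -0.563290, cos(α−β) = 0.853551, d² = 24.571547. Work in radians in the unit-radius frame; every candidate has L = ρ·(t + p + q).
LSL: p² = 2 + d² − 2cos(α−β) + 2d(sin α − sin β) = 26.574346; p = √p² = 5.155031; φ = atan2(cos β − cos α, d + sin α − sin β) = -0.099676 rad; t = (φ − α) mod 2π = 4.562384 rad, q = (β − φ) mod 2π = 2.268834 rad → L = 7.99·(4.562384 + 5.155031 + 2.268834) = 7.99·11.986250 = 95.770136 m
RSR: p² = 2 + d² − 2cos(α−β) + 2d(sin β − sin α) = 23.154545; p = √p² = 4.811917; φ = atan2(cos α − cos β, d − sin α + sin β) = 0.106810 rad; t = (α − φ) mod 2π = 1.514315 rad, q = (φ − β) mod 2π = 4.220837 rad → L = 7.99·(1.514315 + 4.811917 + 4.220837) = 7.99·10.547069 = 84.271080 m
LSR: p² = d² − 2 + 2cos(α−β) + 2d(sin α + sin β) = 42.371519; p = √p² = 6.509341; φ = atan2(−cos α − cos β, d + sin α + sin β) − atan2(−2, p) = 0.388325 rad; t = (φ − α) mod 2π = 5.050385 rad, q = (φ − β) mod 2π = 4.502352 rad → L = 7.99·(5.050385 + 6.509341 + 4.502352) = 7.99·16.062078 = 128.336001 m
RSL: p² = d² − 2 + 2cos(α−β) − 2d(sin α + sin β) = 6.185777; p = √p² = 2.487122; φ = atan2(cos α + cos β, d − sin α − sin β) − atan2(2, p) = -0.870725 rad; t = (α − φ) mod 2π = 2.491850 rad, q = (β − φ) mod 2π = 3.039883 rad → L = 7.99·(2.491850 + 2.487122 + 3.039883) = 7.99·8.018855 = 64.070655 m
RLR: c = (6 − d² + 2cos(α−β) + 2d(sin α − sin β))/8 = -1.894318, |c| > 1 → infeasible
LRL: c = (6 − d² + 2cos(α−β) − 2d(sin α − sin β))/8 = -2.321793, |c| > 1 → infeasible
Shortest: RSL with L = 64.070655 m ≈ 64.0707 m

64.0707 m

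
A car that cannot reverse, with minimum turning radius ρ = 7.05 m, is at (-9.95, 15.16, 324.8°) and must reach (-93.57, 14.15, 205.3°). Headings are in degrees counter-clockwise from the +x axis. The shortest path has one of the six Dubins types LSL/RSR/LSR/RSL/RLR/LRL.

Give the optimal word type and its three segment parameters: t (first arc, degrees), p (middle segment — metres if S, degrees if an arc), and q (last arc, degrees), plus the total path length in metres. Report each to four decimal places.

Let ψ = atan2(Δy, Δx) = atan2(-1.01, -83.62) = -179.3080° be the start→goal bearing.
Normalize: d = |goal − start| / ρ = 83.626099/7.05 = 11.861858, α = (θ_start − ψ) mod 360° = 144.1080° = 2.515159 rad, β = (θ_goal − ψ) mod 360° = 24.6080° = 0.429490 rad.
Common terms: sin α = 0.586259, cos α = -0.810123, sin β = 0.416408, cos β = 0.909178, cos(α−β) = -0.492424, d² = 140.703677. Work in radians in the unit-radius frame; every candidate has L = ρ·(t + p + q).
LSL: p² = 2 + d² − 2cos(α−β) + 2d(sin α − sin β) = 147.718040; p = √p² = 12.153931; φ = atan2(cos β − cos α, d + sin α − sin β) = 0.141937 rad; t = (φ − α) mod 2π = 3.909963 rad, q = (β − φ) mod 2π = 0.287554 rad → L = 7.05·(3.909963 + 12.153931 + 0.287554) = 7.05·16.351448 = 115.277708 m
RSR: p² = 2 + d² − 2cos(α−β) + 2d(sin β − sin α) = 139.659008; p = √p² = 11.817741; φ = atan2(cos α − cos β, d − sin α + sin β) = -0.146003 rad; t = (α − φ) mod 2π = 2.661162 rad, q = (φ − β) mod 2π = 5.707692 rad → L = 7.05·(2.661162 + 11.817741 + 5.707692) = 7.05·20.186595 = 142.315495 m
LSR: p² = d² − 2 + 2cos(α−β) + 2d(sin α + sin β) = 161.505816; p = √p² = 12.708494; φ = atan2(−cos α − cos β, d + sin α + sin β) − atan2(−2, p) = 0.148395 rad; t = (φ − α) mod 2π = 3.916422 rad, q = (φ − β) mod 2π = 6.002090 rad → L = 7.05·(3.916422 + 12.708494 + 6.002090) = 7.05·22.627005 = 159.520388 m
RSL: p² = d² − 2 + 2cos(α−β) − 2d(sin α + sin β) = 113.931843; p = √p² = 10.673886; φ = atan2(cos α + cos β, d − sin α − sin β) − atan2(2, p) = -0.176104 rad; t = (α − φ) mod 2π = 2.691263 rad, q = (β − φ) mod 2π = 0.605594 rad → L = 7.05·(2.691263 + 10.673886 + 0.605594) = 7.05·13.970743 = 98.493740 m
RLR: c = (6 − d² + 2cos(α−β) + 2d(sin α − sin β))/8 = -16.457376, |c| > 1 → infeasible
LRL: c = (6 − d² + 2cos(α−β) − 2d(sin α − sin β))/8 = -17.464755, |c| > 1 → infeasible
Shortest: RSL with L = 98.493740 m ≈ 98.4937 m
Convert RSL to answer units (arcs ×180/π): t = 2.691263·180/π = 154.1980°, p = ρ·p = 7.05·10.673886 = 75.2509 m, q = 0.605594·180/π = 34.6980°, L = 98.4937 m.

RSL: t = 154.1980°, p = 75.2509 m, q = 34.6980°, L = 98.4937 m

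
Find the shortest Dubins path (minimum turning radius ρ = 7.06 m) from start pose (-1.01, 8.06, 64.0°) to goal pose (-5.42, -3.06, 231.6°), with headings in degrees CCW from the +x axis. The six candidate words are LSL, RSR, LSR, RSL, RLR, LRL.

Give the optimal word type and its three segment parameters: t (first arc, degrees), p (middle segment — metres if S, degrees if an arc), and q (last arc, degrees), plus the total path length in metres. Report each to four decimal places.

Let ψ = atan2(Δy, Δx) = atan2(-11.12, -4.41) = -111.6324° be the start→goal bearing.
Normalize: d = |goal − start| / ρ = 11.962546/7.06 = 1.694412, α = (θ_start − ψ) mod 360° = 175.6324° = 3.065364 rad, β = (θ_goal − ψ) mod 360° = 343.2324° = 5.990536 rad.
Common terms: sin α = 0.076155, cos α = -0.997096, sin β = -0.288490, cos β = 0.957483, cos(α−β) = -0.976672, d² = 2.871031. Work in radians in the unit-radius frame; every candidate has L = ρ·(t + p + q).
LSL: p² = 2 + d² − 2cos(α−β) + 2d(sin α − sin β) = 8.060092; p = √p² = 2.839030; φ = atan2(cos β − cos α, d + sin α − sin β) = 0.759373 rad; t = (φ − α) mod 2π = 3.977195 rad, q = (β − φ) mod 2π = 5.231162 rad → L = 7.06·(3.977195 + 2.839030 + 5.231162) = 7.06·12.047387 = 85.054554 m
RSR: p² = 2 + d² − 2cos(α−β) + 2d(sin β − sin α) = 5.588658; p = √p² = 2.364034; φ = atan2(cos α − cos β, d − sin α + sin β) = -0.973391 rad; t = (α − φ) mod 2π = 4.038755 rad, q = (φ − β) mod 2π = 5.602444 rad → L = 7.06·(4.038755 + 2.364034 + 5.602444) = 7.06·12.005233 = 84.756946 m
LSR: p² = d² − 2 + 2cos(α−β) + 2d(sin α + sin β) = -1.801880 < 0 → infeasible
RSL: p² = d² − 2 + 2cos(α−β) − 2d(sin α + sin β) = -0.362747 < 0 → infeasible
RLR: c = (6 − d² + 2cos(α−β) + 2d(sin α − sin β))/8 = 0.301418; p = 2π − arccos c = 5.018568 rad; φ = atan2(cos α − cos β, d − sin α + sin β) = -0.973391 rad; t = (α − φ + p/2) mod 2π = 0.264854 rad, q = (α − β − t + p) mod 2π = 1.828542 rad → L = 7.06·(0.264854 + 5.018568 + 1.828542) = 7.06·7.111964 = 50.210469 m
LRL: c = (6 − d² + 2cos(α−β) − 2d(sin α − sin β))/8 = -0.007512; p = 2π − arccos c = 4.704877 rad; φ = atan2(cos β − cos α, d + sin α − sin β) = 0.759373 rad; t = (φ − α + p/2) mod 2π = 0.046448 rad, q = (β − α − t + p) mod 2π = 1.300416 rad → L = 7.06·(0.046448 + 4.704877 + 1.300416) = 7.06·6.051741 = 42.725294 m
Shortest: LRL with L = 42.725294 m ≈ 42.7253 m
Convert LRL to answer units (arcs ×180/π): t = 0.046448·180/π = 2.6613°, p = 4.704877·180/π = 269.5696°, q = 1.300416·180/π = 74.5083°, L = 42.7253 m.

LRL: t = 2.6613°, p = 269.5696°, q = 74.5083°, L = 42.7253 m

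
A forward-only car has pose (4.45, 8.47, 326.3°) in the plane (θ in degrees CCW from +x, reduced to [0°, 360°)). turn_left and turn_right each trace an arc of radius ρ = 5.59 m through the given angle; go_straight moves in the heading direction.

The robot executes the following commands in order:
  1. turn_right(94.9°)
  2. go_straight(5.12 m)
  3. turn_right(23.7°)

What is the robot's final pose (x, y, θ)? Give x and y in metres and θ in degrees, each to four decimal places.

set_pose: (x, y, θ) = (4.4500, 8.4700, 326.3000°), ρ = 5.59
turn_right(94.9°): centre at ρ to the right, rotate −94.9° → (5.7171, 0.3319, 231.4000°)
go_straight(5.12): x += 5.12·cos θ, y += 5.12·sin θ → (2.5229, -3.6695, 231.4000°)
turn_right(23.7°): centre at ρ to the right, rotate −23.7° → (0.7526, -5.1314, 207.7000°)

(0.7526, -5.1314, 207.7000°)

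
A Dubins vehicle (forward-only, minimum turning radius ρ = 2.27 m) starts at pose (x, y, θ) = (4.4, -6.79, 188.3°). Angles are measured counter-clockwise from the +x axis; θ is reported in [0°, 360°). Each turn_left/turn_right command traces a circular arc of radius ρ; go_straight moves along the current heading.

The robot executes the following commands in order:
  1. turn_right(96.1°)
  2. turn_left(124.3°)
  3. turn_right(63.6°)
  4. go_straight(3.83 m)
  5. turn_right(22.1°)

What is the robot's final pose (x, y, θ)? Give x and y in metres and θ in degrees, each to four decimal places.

(-8.2927, -0.8071, 130.8000°)

set_pose: (x, y, θ) = (4.4000, -6.7900, 188.3000°), ρ = 2.27
turn_right(96.1°): centre at ρ to the right, rotate −96.1° → (1.8040, -4.6309, 92.2000°)
turn_left(124.3°): centre at ρ to the left, rotate +124.3° → (-1.8146, -2.8933, 216.5000°)
turn_right(63.6°): centre at ρ to the right, rotate −63.6° → (-4.1989, -3.0893, 152.9000°)
go_straight(3.83): x += 3.83·cos θ, y += 3.83·sin θ → (-7.6084, -1.3446, 152.9000°)
turn_right(22.1°): centre at ρ to the right, rotate −22.1° → (-8.2927, -0.8071, 130.8000°)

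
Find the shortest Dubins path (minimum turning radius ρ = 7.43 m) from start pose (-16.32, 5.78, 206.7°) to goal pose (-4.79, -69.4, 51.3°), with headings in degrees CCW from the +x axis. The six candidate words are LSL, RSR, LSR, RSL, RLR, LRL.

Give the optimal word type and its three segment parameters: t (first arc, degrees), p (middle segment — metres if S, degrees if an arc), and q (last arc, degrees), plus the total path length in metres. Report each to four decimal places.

Let ψ = atan2(Δy, Δx) = atan2(-75.18, 11.53) = -81.2808° be the start→goal bearing.
Normalize: d = |goal − start| / ρ = 76.059012/7.43 = 10.236745, α = (θ_start − ψ) mod 360° = 287.9808° = 5.026212 rad, β = (θ_goal − ψ) mod 360° = 132.5808° = 2.313971 rad.
Common terms: sin α = -0.951160, cos α = 0.308698, sin β = 0.736324, cos β = -0.676629, cos(α−β) = -0.909236, d² = 104.790939. Work in radians in the unit-radius frame; every candidate has L = ρ·(t + p + q).
LSL: p² = 2 + d² − 2cos(α−β) + 2d(sin α − sin β) = 74.060713; p = √p² = 8.605853; φ = atan2(cos β − cos α, d + sin α − sin β) = -0.114747 rad; t = (φ − α) mod 2π = 1.142226 rad, q = (β − φ) mod 2π = 2.428717 rad → L = 7.43·(1.142226 + 8.605853 + 2.428717) = 7.43·12.176797 = 90.473602 m
RSR: p² = 2 + d² − 2cos(α−β) + 2d(sin β − sin α) = 143.158109; p = √p² = 11.964870; φ = atan2(cos α − cos β, d − sin α + sin β) = 0.082445 rad; t = (α − φ) mod 2π = 4.943767 rad, q = (φ − β) mod 2π = 4.051660 rad → L = 7.43·(4.943767 + 11.964870 + 4.051660) = 7.43·20.960297 = 155.735005 m
LSR: p² = d² − 2 + 2cos(α−β) + 2d(sin α + sin β) = 96.574027; p = √p² = 9.827209; φ = atan2(−cos α − cos β, d + sin α + sin β) − atan2(−2, p) = 0.237471 rad; t = (φ − α) mod 2π = 1.494444 rad, q = (φ − β) mod 2π = 4.206685 rad → L = 7.43·(1.494444 + 9.827209 + 4.206685) = 7.43·15.528338 = 115.375549 m
RSL: p² = d² − 2 + 2cos(α−β) − 2d(sin α + sin β) = 105.370906; p = √p² = 10.265033; φ = atan2(cos α + cos β, d − sin α − sin β) − atan2(2, p) = -0.227614 rad; t = (α − φ) mod 2π = 5.253827 rad, q = (β − φ) mod 2π = 2.541585 rad → L = 7.43·(5.253827 + 10.265033 + 2.541585) = 7.43·18.060445 = 134.189106 m
RLR: c = (6 − d² + 2cos(α−β) + 2d(sin α − sin β))/8 = -16.894764, |c| > 1 → infeasible
LRL: c = (6 − d² + 2cos(α−β) − 2d(sin α − sin β))/8 = -8.257589, |c| > 1 → infeasible
Shortest: LSL with L = 90.473602 m ≈ 90.4736 m
Convert LSL to answer units (arcs ×180/π): t = 1.142226·180/π = 65.4448°, p = ρ·p = 7.43·8.605853 = 63.9415 m, q = 2.428717·180/π = 139.1552°, L = 90.4736 m.

LSL: t = 65.4448°, p = 63.9415 m, q = 139.1552°, L = 90.4736 m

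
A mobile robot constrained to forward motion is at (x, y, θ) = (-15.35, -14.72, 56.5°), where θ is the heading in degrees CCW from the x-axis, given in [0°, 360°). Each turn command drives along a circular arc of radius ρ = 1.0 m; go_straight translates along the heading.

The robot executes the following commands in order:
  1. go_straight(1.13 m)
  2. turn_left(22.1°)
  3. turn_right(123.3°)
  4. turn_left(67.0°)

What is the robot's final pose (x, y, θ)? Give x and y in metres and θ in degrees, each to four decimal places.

(-11.8134, -13.1247, 22.3000°)

set_pose: (x, y, θ) = (-15.3500, -14.7200, 56.5000°), ρ = 1.0
go_straight(1.13): x += 1.13·cos θ, y += 1.13·sin θ → (-14.7263, -13.7777, 56.5000°)
turn_left(22.1°): centre at ρ to the left, rotate +22.1° → (-14.5799, -13.4234, 78.6000°)
turn_right(123.3°): centre at ρ to the right, rotate −123.3° → (-12.8963, -12.9103, -44.7000° ≡ 315.3000°)
turn_left(67.0°): centre at ρ to the left, rotate +67.0° → (-11.8134, -13.1247, 382.3000° ≡ 22.3000°)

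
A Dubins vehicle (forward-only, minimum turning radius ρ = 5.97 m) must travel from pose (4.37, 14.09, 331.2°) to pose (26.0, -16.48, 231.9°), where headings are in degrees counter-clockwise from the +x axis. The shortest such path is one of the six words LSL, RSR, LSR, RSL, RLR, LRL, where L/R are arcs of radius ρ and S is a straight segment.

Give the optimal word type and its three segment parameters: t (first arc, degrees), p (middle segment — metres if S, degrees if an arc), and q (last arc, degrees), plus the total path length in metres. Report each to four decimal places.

RSR: t = 18.7502°, p = 29.3477 m, q = 80.5498°, L = 39.6944 m

Let ψ = atan2(Δy, Δx) = atan2(-30.57, 21.63) = -54.7184° be the start→goal bearing.
Normalize: d = |goal − start| / ρ = 37.448388/5.97 = 6.272762, α = (θ_start − ψ) mod 360° = 25.9184° = 0.452362 rad, β = (θ_goal − ψ) mod 360° = 286.6184° = 5.002435 rad.
Common terms: sin α = 0.437091, cos α = 0.899417, sin β = -0.958231, cos β = 0.285997, cos(α−β) = -0.161604, d² = 39.347542. Work in radians in the unit-radius frame; every candidate has L = ρ·(t + p + q).
LSL: p² = 2 + d² − 2cos(α−β) + 2d(sin α − sin β) = 59.175793; p = √p² = 7.692580; φ = atan2(cos β − cos α, d + sin α − sin β) = -0.079827 rad; t = (φ − α) mod 2π = 5.750997 rad, q = (β − φ) mod 2π = 5.082262 rad → L = 5.97·(5.750997 + 7.692580 + 5.082262) = 5.97·18.525839 = 110.599259 m
RSR: p² = 2 + d² − 2cos(α−β) + 2d(sin β − sin α) = 24.165706; p = √p² = 4.915863; φ = atan2(cos α − cos β, d − sin α + sin β) = 0.125110 rad; t = (α − φ) mod 2π = 0.327252 rad, q = (φ − β) mod 2π = 1.405860 rad → L = 5.97·(0.327252 + 4.915863 + 1.405860) = 5.97·6.648975 = 39.694379 m
LSR: p² = d² − 2 + 2cos(α−β) + 2d(sin α + sin β) = 30.486368; p = √p² = 5.521446; φ = atan2(−cos α − cos β, d + sin α + sin β) − atan2(−2, p) = 0.144268 rad; t = (φ − α) mod 2π = 5.975091 rad, q = (φ − β) mod 2π = 1.425018 rad → L = 5.97·(5.975091 + 5.521446 + 1.425018) = 5.97·12.921556 = 77.141688 m
RSL: p² = d² − 2 + 2cos(α−β) − 2d(sin α + sin β) = 43.562300; p = √p² = 6.600174; φ = atan2(cos α + cos β, d − sin α − sin β) − atan2(2, p) = -0.121484 rad; t = (α − φ) mod 2π = 0.573846 rad, q = (β − φ) mod 2π = 5.123920 rad → L = 5.97·(0.573846 + 6.600174 + 5.123920) = 5.97·12.297940 = 73.418702 m
RLR: c = (6 − d² + 2cos(α−β) + 2d(sin α − sin β))/8 = -2.020713, |c| > 1 → infeasible
LRL: c = (6 − d² + 2cos(α−β) − 2d(sin α − sin β))/8 = -6.396974, |c| > 1 → infeasible
Shortest: RSR with L = 39.694379 m ≈ 39.6944 m
Convert RSR to answer units (arcs ×180/π): t = 0.327252·180/π = 18.7502°, p = ρ·p = 5.97·4.915863 = 29.3477 m, q = 1.405860·180/π = 80.5498°, L = 39.6944 m.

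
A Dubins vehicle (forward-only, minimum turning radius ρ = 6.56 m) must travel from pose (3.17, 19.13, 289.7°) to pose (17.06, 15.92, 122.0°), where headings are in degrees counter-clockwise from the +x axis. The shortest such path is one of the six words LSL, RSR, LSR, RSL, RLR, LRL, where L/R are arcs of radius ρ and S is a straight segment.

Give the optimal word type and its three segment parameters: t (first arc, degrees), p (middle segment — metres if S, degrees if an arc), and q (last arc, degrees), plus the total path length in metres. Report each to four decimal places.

RSL: t = 6.6662°, p = 7.6304 m, q = 198.9662°, L = 31.1740 m

Let ψ = atan2(Δy, Δx) = atan2(-3.21, 13.89) = -13.0127° be the start→goal bearing.
Normalize: d = |goal − start| / ρ = 14.256093/6.56 = 2.173185, α = (θ_start − ψ) mod 360° = 302.7127° = 5.283333 rad, β = (θ_goal − ψ) mod 360° = 135.0127° = 2.356416 rad.
Common terms: sin α = -0.841391, cos α = 0.540427, sin β = 0.706950, cos β = -0.707263, cos(α−β) = -0.977046, d² = 4.722733. Work in radians in the unit-radius frame; every candidate has L = ρ·(t + p + q).
LSL: p² = 2 + d² − 2cos(α−β) + 2d(sin α − sin β) = 1.947160; p = √p² = 1.395407; φ = atan2(cos β − cos α, d + sin α − sin β) = -1.106509 rad; t = (φ − α) mod 2π = 6.176529 rad, q = (β − φ) mod 2π = 3.462925 rad → L = 6.56·(6.176529 + 1.395407 + 3.462925) = 6.56·11.034860 = 72.388684 m
RSR: p² = 2 + d² − 2cos(α−β) + 2d(sin β − sin α) = 15.406488; p = √p² = 3.925110; φ = atan2(cos α − cos β, d − sin α + sin β) = 0.323486 rad; t = (α − φ) mod 2π = 4.959847 rad, q = (φ − β) mod 2π = 4.250256 rad → L = 6.56·(4.959847 + 3.925110 + 4.250256) = 6.56·13.135212 = 86.166993 m
LSR: p² = d² − 2 + 2cos(α−β) + 2d(sin α + sin β) = 0.184312; p = √p² = 0.429315; φ = atan2(−cos α − cos β, d + sin α + sin β) − atan2(−2, p) = 1.440999 rad; t = (φ − α) mod 2π = 2.440851 rad, q = (φ − β) mod 2π = 5.367768 rad → L = 6.56·(2.440851 + 0.429315 + 5.367768) = 6.56·8.237934 = 54.040846 m
RSL: p² = d² − 2 + 2cos(α−β) − 2d(sin α + sin β) = 1.352972; p = √p² = 1.163173; φ = atan2(cos α + cos β, d − sin α − sin β) − atan2(2, p) = -1.116199 rad; t = (α − φ) mod 2π = 0.116346 rad, q = (β − φ) mod 2π = 3.472615 rad → L = 6.56·(0.116346 + 1.163173 + 3.472615) = 6.56·4.752134 = 31.174000 m
RLR: c = (6 − d² + 2cos(α−β) + 2d(sin α − sin β))/8 = -0.925811; p = 2π − arccos c = 3.529213 rad; φ = atan2(cos α − cos β, d − sin α + sin β) = 0.323486 rad; t = (α − φ + p/2) mod 2π = 0.441268 rad, q = (α − β − t + p) mod 2π = 6.014862 rad → L = 6.56·(0.441268 + 3.529213 + 6.014862) = 6.56·9.985344 = 65.503857 m
LRL: c = (6 − d² + 2cos(α−β) − 2d(sin α − sin β))/8 = 0.756605; p = 2π − arccos c = 5.570494 rad; φ = atan2(cos β − cos α, d + sin α − sin β) = -1.106509 rad; t = (φ − α + p/2) mod 2π = 2.678591 rad, q = (β − α − t + p) mod 2π = 6.248172 rad → L = 6.56·(2.678591 + 5.570494 + 6.248172) = 6.56·14.497257 = 95.102003 m
Shortest: RSL with L = 31.174000 m ≈ 31.1740 m
Convert RSL to answer units (arcs ×180/π): t = 0.116346·180/π = 6.6662°, p = ρ·p = 6.56·1.163173 = 7.6304 m, q = 3.472615·180/π = 198.9662°, L = 31.1740 m.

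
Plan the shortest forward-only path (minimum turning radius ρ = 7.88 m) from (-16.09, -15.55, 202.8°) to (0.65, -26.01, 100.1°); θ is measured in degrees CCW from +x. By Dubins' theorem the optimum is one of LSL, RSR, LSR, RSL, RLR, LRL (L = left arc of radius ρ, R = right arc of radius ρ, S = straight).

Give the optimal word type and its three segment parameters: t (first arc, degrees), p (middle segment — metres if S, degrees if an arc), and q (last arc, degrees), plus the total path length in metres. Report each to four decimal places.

LSL: t = 119.5269°, p = 7.4901 m, q = 137.7731°, L = 42.8771 m

Let ψ = atan2(Δy, Δx) = atan2(-10.46, 16.74) = -31.9992° be the start→goal bearing.
Normalize: d = |goal − start| / ρ = 19.739281/7.88 = 2.504985, α = (θ_start − ψ) mod 360° = 234.7992° = 4.098020 rad, β = (θ_goal − ψ) mod 360° = 132.0992° = 2.305566 rad.
Common terms: sin α = -0.817137, cos α = -0.576443, sin β = 0.741985, cos β = -0.670417, cos(α−β) = -0.219846, d² = 6.274949. Work in radians in the unit-radius frame; every candidate has L = ρ·(t + p + q).
LSL: p² = 2 + d² − 2cos(α−β) + 2d(sin α − sin β) = 0.903488; p = √p² = 0.950520; φ = atan2(cos β − cos α, d + sin α − sin β) = -0.099027 rad; t = (φ − α) mod 2π = 2.086139 rad, q = (β − φ) mod 2π = 2.404593 rad → L = 7.88·(2.086139 + 0.950520 + 2.404593) = 7.88·5.441252 = 42.877064 m
RSR: p² = 2 + d² − 2cos(α−β) + 2d(sin β − sin α) = 16.525796; p = √p² = 4.065193; φ = atan2(cos α − cos β, d − sin α + sin β) = 0.023119 rad; t = (α − φ) mod 2π = 4.074901 rad, q = (φ − β) mod 2π = 4.000737 rad → L = 7.88·(4.074901 + 4.065193 + 4.000737) = 7.88·12.140832 = 95.669753 m
LSR: p² = d² − 2 + 2cos(α−β) + 2d(sin α + sin β) = 3.458746; p = √p² = 1.859770; φ = atan2(−cos α − cos β, d + sin α + sin β) − atan2(−2, p) = 1.295823 rad; t = (φ − α) mod 2π = 3.480988 rad, q = (φ − β) mod 2π = 5.273441 rad → L = 7.88·(3.480988 + 1.859770 + 5.273441) = 7.88·10.614200 = 83.639897 m
RSL: p² = d² − 2 + 2cos(α−β) − 2d(sin α + sin β) = 4.211767; p = √p² = 2.052259; φ = atan2(cos α + cos β, d − sin α − sin β) − atan2(2, p) = -1.222663 rad; t = (α − φ) mod 2π = 5.320683 rad, q = (β − φ) mod 2π = 3.528230 rad → L = 7.88·(5.320683 + 2.052259 + 3.528230) = 7.88·10.901172 = 85.901235 m
RLR: c = (6 − d² + 2cos(α−β) + 2d(sin α − sin β))/8 = -1.065724, |c| > 1 → infeasible
LRL: c = (6 − d² + 2cos(α−β) − 2d(sin α − sin β))/8 = 0.887064; p = 2π − arccos c = 5.803335 rad; φ = atan2(cos β − cos α, d + sin α − sin β) = -0.099027 rad; t = (φ − α + p/2) mod 2π = 4.987806 rad, q = (β − α − t + p) mod 2π = 5.306261 rad → L = 7.88·(4.987806 + 5.803335 + 5.306261) = 7.88·16.097402 = 126.847530 m
Shortest: LSL with L = 42.877064 m ≈ 42.8771 m
Convert LSL to answer units (arcs ×180/π): t = 2.086139·180/π = 119.5269°, p = ρ·p = 7.88·0.950520 = 7.4901 m, q = 2.404593·180/π = 137.7731°, L = 42.8771 m.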